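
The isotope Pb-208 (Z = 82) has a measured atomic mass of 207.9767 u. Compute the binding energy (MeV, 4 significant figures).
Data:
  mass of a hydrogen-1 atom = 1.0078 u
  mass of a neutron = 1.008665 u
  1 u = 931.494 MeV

Total constituent mass: 82 × 1.0078 + 126 × 1.008665 = 209.731390 u
Δm = 209.731390 − 207.9767 = 1.754690 u
Binding energy = Δm·c² = 1.754690 × 931.494 MeV/u = 1634.48 MeV

1634 MeV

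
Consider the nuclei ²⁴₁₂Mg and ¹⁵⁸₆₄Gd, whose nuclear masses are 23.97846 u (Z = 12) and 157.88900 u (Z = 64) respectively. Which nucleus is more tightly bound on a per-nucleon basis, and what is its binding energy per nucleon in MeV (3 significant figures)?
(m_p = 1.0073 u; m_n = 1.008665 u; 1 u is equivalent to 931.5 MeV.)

²⁴₁₂Mg: Σm = 12(1.0073) + 12(1.008665) = 24.191580 u; Δm = 0.213120 u; E_B = 198.52 MeV; E_B/A = 8.272 MeV
¹⁵⁸₆₄Gd: Σm = 64(1.0073) + 94(1.008665) = 159.281710 u; Δm = 1.392710 u; E_B = 1297.3 MeV; E_B/A = 8.211 MeV
²⁴₁₂Mg has the higher binding energy per nucleon, so it is the more tightly bound nucleus.

²⁴₁₂Mg; 8.27 MeV/nucleon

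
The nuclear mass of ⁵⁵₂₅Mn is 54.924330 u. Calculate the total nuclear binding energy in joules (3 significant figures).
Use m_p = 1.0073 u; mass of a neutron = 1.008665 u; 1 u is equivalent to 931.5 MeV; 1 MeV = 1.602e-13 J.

The nucleus contains 25 protons and 55 − 25 = 30 neutrons.
Σm = 25·m_p + 30·m_n = 25.1825 + 30.259950 = 55.442450 u
Mass defect Δm = 55.442450 − 54.924330 = 0.518120 u
E_B = 0.518120 × 931.5 = 482.629 MeV
In joules: 482.629 MeV × 1.602e-13 J/MeV = 7.7317e-11 J

7.73e-11 J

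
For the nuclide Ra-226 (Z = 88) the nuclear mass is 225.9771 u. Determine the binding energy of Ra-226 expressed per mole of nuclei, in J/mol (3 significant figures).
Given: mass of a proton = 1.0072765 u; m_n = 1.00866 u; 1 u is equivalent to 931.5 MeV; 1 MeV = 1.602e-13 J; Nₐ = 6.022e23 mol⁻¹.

1.67e+14 J/mol

Z = 88, so N = A − Z = 226 − 88 = 138.
Mass of separated nucleons = 88(1.0072765) + 138(1.00866) = 88.6403320 + 139.19508 = 227.8354120 u
Δm = 227.8354120 − 225.9771 = 1.8583120 u
E_B = 1.8583120 × 931.5 = 1731.02 MeV
Per nucleus in joules: 1731.02 MeV × 1.602e-13 J/MeV = 2.7731e-10 J
Per mole: 2.7731e-10 J × 6.022e23 mol⁻¹ = 1.6700e+14 J/mol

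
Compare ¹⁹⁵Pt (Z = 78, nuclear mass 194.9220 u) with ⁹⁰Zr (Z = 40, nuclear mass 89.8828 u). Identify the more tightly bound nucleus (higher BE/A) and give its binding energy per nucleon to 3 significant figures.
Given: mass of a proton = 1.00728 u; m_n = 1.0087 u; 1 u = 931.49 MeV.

⁹⁰Zr; 8.73 MeV/nucleon

¹⁹⁵Pt: Σm = 78(1.00728) + 117(1.0087) = 196.58574 u; Δm = 1.66374 u; E_B = 1549.76 MeV; E_B/A = 7.947 MeV
⁹⁰Zr: Σm = 40(1.00728) + 50(1.0087) = 90.72620 u; Δm = 0.84340 u; E_B = 785.62 MeV; E_B/A = 8.729 MeV
⁹⁰Zr has the higher binding energy per nucleon, so it is the more tightly bound nucleus.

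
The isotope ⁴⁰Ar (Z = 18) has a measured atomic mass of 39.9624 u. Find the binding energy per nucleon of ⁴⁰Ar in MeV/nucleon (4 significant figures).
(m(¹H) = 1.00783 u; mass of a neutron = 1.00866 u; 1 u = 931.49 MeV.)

8.594 MeV/nucleon

Σm = 18·m(¹H) + 22·m_n = 18.14094 + 22.19052 = 40.33146 u
The mass defect is 40.33146 − 39.9624 = 0.36906 u.
Binding energy = Δm·c² = 0.36906 × 931.49 MeV/u = 343.776 MeV
Per nucleon: 343.776 / 40 = 8.594 MeV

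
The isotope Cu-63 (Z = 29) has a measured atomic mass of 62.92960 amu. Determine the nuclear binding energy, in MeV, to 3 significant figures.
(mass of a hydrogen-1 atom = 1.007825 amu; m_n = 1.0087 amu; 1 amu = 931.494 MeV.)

552 MeV

Mass of separated nucleons = 29(1.007825) + 34(1.0087) = 29.226925 + 34.2958 = 63.522725 amu
The mass defect is 63.522725 − 62.92960 = 0.593125 amu.
Binding energy = Δm·c² = 0.593125 × 931.494 MeV/amu = 552.492 MeV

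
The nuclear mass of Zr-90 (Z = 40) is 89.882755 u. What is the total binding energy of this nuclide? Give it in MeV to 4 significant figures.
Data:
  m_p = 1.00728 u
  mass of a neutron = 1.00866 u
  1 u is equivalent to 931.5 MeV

783.8 MeV

Z = 40, so N = A − Z = 90 − 40 = 50.
Mass of separated nucleons = 40(1.00728) + 50(1.00866) = 40.29120 + 50.43300 = 90.72420 u
Δm = 90.72420 − 89.882755 = 0.841445 u
Converting to energy: 0.841445 u × 931.5 MeV/u = 783.806 MeV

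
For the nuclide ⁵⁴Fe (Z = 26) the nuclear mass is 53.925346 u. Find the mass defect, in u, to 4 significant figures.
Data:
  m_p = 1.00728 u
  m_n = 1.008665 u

Mass of separated nucleons = 26(1.00728) + 28(1.008665) = 26.18928 + 28.242620 = 54.431900 u
Δm = 54.431900 − 53.925346 = 0.506554 u

0.5066 u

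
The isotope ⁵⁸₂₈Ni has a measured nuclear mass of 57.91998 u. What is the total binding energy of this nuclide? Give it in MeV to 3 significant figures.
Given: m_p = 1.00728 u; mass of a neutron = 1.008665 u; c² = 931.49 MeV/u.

The nucleus contains 28 protons and 58 − 28 = 30 neutrons.
Total constituent mass: 28 × 1.00728 + 30 × 1.008665 = 58.463790 u
The mass defect is 58.463790 − 57.91998 = 0.543810 u.
E_B = 0.543810 × 931.49 = 506.554 MeV

507 MeV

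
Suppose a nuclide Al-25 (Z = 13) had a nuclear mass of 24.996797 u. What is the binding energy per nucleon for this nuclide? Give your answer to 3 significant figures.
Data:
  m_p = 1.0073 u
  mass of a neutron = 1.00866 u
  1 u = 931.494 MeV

7.53 MeV/nucleon

Total constituent mass: 13 × 1.0073 + 12 × 1.00866 = 25.19882 u
Δm = 25.19882 − 24.996797 = 0.202023 u
Converting to energy: 0.202023 u × 931.494 MeV/u = 188.183 MeV
Dividing by A = 25 gives 7.527 MeV per nucleon.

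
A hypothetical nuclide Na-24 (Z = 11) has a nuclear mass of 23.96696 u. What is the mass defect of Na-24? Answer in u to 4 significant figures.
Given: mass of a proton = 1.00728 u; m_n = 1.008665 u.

Mass of separated nucleons = 11(1.00728) + 13(1.008665) = 11.08008 + 13.112645 = 24.192725 u
Mass defect Δm = 24.192725 − 23.96696 = 0.225765 u

0.2258 u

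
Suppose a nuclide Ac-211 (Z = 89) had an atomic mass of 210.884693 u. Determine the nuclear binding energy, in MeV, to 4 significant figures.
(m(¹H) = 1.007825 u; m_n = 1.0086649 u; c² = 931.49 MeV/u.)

The nucleus contains 89 protons and 211 − 89 = 122 neutrons.
Mass of separated nucleons = 89(1.007825) + 122(1.0086649) = 89.696425 + 123.0571178 = 212.7535428 u
Mass defect Δm = 212.7535428 − 210.884693 = 1.8688498 u
Binding energy = Δm·c² = 1.8688498 × 931.49 MeV/u = 1740.81 MeV

1741 MeV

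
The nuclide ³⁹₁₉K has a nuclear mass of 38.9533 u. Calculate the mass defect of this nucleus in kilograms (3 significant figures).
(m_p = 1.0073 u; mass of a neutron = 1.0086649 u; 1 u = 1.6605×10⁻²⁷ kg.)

Z = 19, so N = A − Z = 39 − 19 = 20.
Total constituent mass: 19 × 1.0073 + 20 × 1.0086649 = 39.3119980 u
The mass defect is 39.3119980 − 38.9533 = 0.3586980 u.
In SI units: 0.3586980 u × 1.6605×10⁻²⁷ kg/u = 5.9562e-28 kg

5.96e-28 kg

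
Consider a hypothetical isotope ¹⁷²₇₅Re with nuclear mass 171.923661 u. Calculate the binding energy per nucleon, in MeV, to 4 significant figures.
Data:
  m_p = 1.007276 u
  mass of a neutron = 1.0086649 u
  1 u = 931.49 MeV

Z = 75, so N = A − Z = 172 − 75 = 97.
Σm = 75·m_p + 97·m_n = 75.545700 + 97.8404953 = 173.3861953 u
The mass defect is 173.3861953 − 171.923661 = 1.4625343 u.
Converting to energy: 1.4625343 u × 931.49 MeV/u = 1362.34 MeV
BE/A = 1362.34 MeV / 172 = 7.921 MeV/nucleon

7.921 MeV/nucleon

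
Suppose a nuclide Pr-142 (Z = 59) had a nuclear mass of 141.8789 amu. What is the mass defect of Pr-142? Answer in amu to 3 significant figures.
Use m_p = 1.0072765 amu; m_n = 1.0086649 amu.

1.27 amu

With 59 protons and 83 neutrons (A = 142):
Mass of separated nucleons = 59(1.0072765) + 83(1.0086649) = 59.4293135 + 83.7191867 = 143.1485002 amu
The mass defect is 143.1485002 − 141.8789 = 1.2696002 amu.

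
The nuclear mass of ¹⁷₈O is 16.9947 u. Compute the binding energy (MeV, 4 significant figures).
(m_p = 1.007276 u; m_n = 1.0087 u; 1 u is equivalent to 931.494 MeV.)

With 8 protons and 9 neutrons (A = 17):
Σm = 8·m_p + 9·m_n = 8.058208 + 9.0783 = 17.136508 u
Mass defect Δm = 17.136508 − 16.9947 = 0.141808 u
Binding energy = Δm·c² = 0.141808 × 931.494 MeV/u = 132.093 MeV

132.1 MeV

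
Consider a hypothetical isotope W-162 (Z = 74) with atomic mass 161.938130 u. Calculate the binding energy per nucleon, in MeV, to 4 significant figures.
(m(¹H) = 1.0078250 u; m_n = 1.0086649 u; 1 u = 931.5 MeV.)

With 74 protons and 88 neutrons (A = 162):
Mass of separated nucleons = 74(1.0078250) + 88(1.0086649) = 74.5790500 + 88.7625112 = 163.3415612 u
Mass defect Δm = 163.3415612 − 161.938130 = 1.4034312 u
Converting to energy: 1.4034312 u × 931.5 MeV/u = 1307.30 MeV
Per nucleon: 1307.30 / 162 = 8.070 MeV

8.070 MeV/nucleon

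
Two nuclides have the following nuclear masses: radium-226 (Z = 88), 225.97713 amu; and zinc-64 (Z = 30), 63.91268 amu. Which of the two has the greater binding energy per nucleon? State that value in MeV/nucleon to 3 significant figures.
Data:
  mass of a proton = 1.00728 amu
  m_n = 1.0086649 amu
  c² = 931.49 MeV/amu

radium-226: Σm = 88(1.00728) + 138(1.0086649) = 227.8363962 amu; Δm = 1.8592662 amu; E_B = 1731.9 MeV; E_B/A = 7.663 MeV
zinc-64: Σm = 30(1.00728) + 34(1.0086649) = 64.5130066 amu; Δm = 0.6003266 amu; E_B = 559.198 MeV; E_B/A = 8.737 MeV
zinc-64 has the higher binding energy per nucleon, so it is the more tightly bound nucleus.

zinc-64; 8.74 MeV/nucleon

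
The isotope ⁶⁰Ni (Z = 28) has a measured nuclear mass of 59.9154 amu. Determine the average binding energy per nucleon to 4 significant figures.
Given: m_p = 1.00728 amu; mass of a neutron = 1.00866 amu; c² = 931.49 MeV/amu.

8.780 MeV/nucleon

Z = 28, so N = A − Z = 60 − 28 = 32.
Σm = 28·m_p + 32·m_n = 28.20384 + 32.27712 = 60.48096 amu
Δm = 60.48096 − 59.9154 = 0.56556 amu
Binding energy = Δm·c² = 0.56556 × 931.49 MeV/amu = 526.813 MeV
BE/A = 526.813 MeV / 60 = 8.780 MeV/nucleon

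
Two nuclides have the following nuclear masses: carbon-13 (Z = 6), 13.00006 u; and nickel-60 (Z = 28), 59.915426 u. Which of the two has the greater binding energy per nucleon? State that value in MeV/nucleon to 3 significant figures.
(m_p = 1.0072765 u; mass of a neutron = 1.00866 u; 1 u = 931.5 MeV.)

nickel-60; 8.78 MeV/nucleon

carbon-13: Σm = 6(1.0072765) + 7(1.00866) = 13.1042790 u; Δm = 0.1042190 u; E_B = 97.080 MeV; E_B/A = 7.468 MeV
nickel-60: Σm = 28(1.0072765) + 32(1.00866) = 60.4808620 u; Δm = 0.5654360 u; E_B = 526.70 MeV; E_B/A = 8.778 MeV
nickel-60 has the higher binding energy per nucleon, so it is the more tightly bound nucleus.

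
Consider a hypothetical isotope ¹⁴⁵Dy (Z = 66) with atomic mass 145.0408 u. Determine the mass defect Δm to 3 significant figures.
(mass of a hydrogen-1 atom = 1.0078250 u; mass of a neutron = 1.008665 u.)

1.16 u

The nucleus contains 66 protons and 145 − 66 = 79 neutrons.
Σm = 66·m(¹H) + 79·m_n = 66.5164500 + 79.684535 = 146.2009850 u
Δm = 146.2009850 − 145.0408 = 1.1601850 u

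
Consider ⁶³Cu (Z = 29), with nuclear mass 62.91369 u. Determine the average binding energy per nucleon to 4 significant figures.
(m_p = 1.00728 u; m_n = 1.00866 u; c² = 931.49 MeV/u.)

The nucleus contains 29 protons and 63 − 29 = 34 neutrons.
Σm = 29·m_p + 34·m_n = 29.21112 + 34.29444 = 63.50556 u
Mass defect Δm = 63.50556 − 62.91369 = 0.59187 u
E_B = 0.59187 × 931.49 = 551.321 MeV
Dividing by A = 63 gives 8.751 MeV per nucleon.

8.751 MeV/nucleon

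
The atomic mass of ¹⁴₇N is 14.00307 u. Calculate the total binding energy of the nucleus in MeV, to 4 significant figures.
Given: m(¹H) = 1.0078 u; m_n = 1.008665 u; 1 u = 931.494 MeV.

104.5 MeV

Z = 7, so N = A − Z = 14 − 7 = 7.
Total constituent mass: 7 × 1.0078 + 7 × 1.008665 = 14.115255 u
Mass defect Δm = 14.115255 − 14.00307 = 0.112185 u
E_B = 0.112185 × 931.494 = 104.500 MeV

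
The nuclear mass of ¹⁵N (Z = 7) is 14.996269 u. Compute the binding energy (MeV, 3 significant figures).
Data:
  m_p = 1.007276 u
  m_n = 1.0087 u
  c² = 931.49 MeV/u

116 MeV

With 7 protons and 8 neutrons (A = 15):
Mass of separated nucleons = 7(1.007276) + 8(1.0087) = 7.050932 + 8.0696 = 15.120532 u
The mass defect is 15.120532 − 14.996269 = 0.124263 u.
Converting to energy: 0.124263 u × 931.49 MeV/u = 115.750 MeV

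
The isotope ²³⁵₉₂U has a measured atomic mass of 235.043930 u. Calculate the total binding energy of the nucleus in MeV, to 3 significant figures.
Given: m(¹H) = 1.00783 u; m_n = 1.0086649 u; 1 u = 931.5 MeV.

Total constituent mass: 92 × 1.00783 + 143 × 1.0086649 = 236.9594407 u
Δm = 236.9594407 − 235.043930 = 1.9155107 u
Converting to energy: 1.9155107 u × 931.5 MeV/u = 1784.30 MeV

1780 MeV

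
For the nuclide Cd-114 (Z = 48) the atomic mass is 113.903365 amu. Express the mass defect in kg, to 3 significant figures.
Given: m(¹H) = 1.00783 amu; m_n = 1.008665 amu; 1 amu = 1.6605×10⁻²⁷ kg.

Σm = 48·m(¹H) + 66·m_n = 48.37584 + 66.571890 = 114.947730 amu
Δm = 114.947730 − 113.903365 = 1.044365 amu
In SI units: 1.044365 amu × 1.6605×10⁻²⁷ kg/amu = 1.7342e-27 kg

1.73e-27 kg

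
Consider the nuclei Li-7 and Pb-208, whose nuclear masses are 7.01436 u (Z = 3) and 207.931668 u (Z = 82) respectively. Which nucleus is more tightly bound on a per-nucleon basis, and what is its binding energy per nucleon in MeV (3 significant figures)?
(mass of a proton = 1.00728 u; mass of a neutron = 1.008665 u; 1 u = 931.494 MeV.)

Pb-208; 7.87 MeV/nucleon

Li-7: Σm = 3(1.00728) + 4(1.008665) = 7.056500 u; Δm = 0.042140 u; E_B = 39.253 MeV; E_B/A = 5.608 MeV
Pb-208: Σm = 82(1.00728) + 126(1.008665) = 209.688750 u; Δm = 1.757082 u; E_B = 1636.7 MeV; E_B/A = 7.869 MeV
Pb-208 has the higher binding energy per nucleon, so it is the more tightly bound nucleus.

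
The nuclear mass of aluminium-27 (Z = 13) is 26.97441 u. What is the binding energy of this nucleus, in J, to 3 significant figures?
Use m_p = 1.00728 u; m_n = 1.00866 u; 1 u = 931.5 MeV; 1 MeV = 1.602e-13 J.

Σm = 13·m_p + 14·m_n = 13.09464 + 14.12124 = 27.21588 u
Δm = 27.21588 − 26.97441 = 0.24147 u
E_B = 0.24147 × 931.5 = 224.929 MeV
In joules: 224.929 MeV × 1.602e-13 J/MeV = 3.6034e-11 J

3.60e-11 J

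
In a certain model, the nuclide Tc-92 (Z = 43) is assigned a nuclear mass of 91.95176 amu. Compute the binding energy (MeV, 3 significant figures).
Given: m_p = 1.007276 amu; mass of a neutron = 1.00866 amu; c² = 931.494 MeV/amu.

732 MeV

With 43 protons and 49 neutrons (A = 92):
Σm = 43·m_p + 49·m_n = 43.312868 + 49.42434 = 92.737208 amu
Δm = 92.737208 − 91.95176 = 0.785448 amu
Binding energy = Δm·c² = 0.785448 × 931.494 MeV/amu = 731.640 MeV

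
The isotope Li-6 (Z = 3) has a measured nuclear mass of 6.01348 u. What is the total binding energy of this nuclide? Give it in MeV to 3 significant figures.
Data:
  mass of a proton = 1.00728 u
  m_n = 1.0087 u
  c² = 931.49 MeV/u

32.1 MeV

Total constituent mass: 3 × 1.00728 + 3 × 1.0087 = 6.04794 u
The mass defect is 6.04794 − 6.01348 = 0.03446 u.
E_B = 0.03446 × 931.49 = 32.0991 MeV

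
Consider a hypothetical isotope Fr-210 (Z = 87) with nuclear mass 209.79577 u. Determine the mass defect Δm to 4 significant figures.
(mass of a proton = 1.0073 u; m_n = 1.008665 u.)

Total constituent mass: 87 × 1.0073 + 123 × 1.008665 = 211.700895 u
Δm = 211.700895 − 209.79577 = 1.905125 u

1.905 u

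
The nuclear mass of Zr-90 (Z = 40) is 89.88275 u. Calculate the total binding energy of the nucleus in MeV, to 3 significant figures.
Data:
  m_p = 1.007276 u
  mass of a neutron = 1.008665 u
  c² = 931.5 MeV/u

784 MeV

Mass of separated nucleons = 40(1.007276) + 50(1.008665) = 40.291040 + 50.433250 = 90.724290 u
Mass defect Δm = 90.724290 − 89.88275 = 0.841540 u
E_B = 0.841540 × 931.5 = 783.895 MeV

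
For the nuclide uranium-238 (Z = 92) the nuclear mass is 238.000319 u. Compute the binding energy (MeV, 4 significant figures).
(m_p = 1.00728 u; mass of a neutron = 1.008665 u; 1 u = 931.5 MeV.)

Z = 92, so N = A − Z = 238 − 92 = 146.
Σm = 92·m_p + 146·m_n = 92.66976 + 147.265090 = 239.934850 u
The mass defect is 239.934850 − 238.000319 = 1.934531 u.
Converting to energy: 1.934531 u × 931.5 MeV/u = 1802.02 MeV

1802 MeV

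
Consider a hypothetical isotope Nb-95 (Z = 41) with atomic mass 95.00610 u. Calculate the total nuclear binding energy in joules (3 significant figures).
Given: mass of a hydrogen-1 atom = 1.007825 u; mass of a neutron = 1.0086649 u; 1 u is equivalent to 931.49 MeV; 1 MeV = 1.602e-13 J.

1.17e-10 J

Mass of separated nucleons = 41(1.007825) + 54(1.0086649) = 41.320825 + 54.4679046 = 95.7887296 u
Δm = 95.7887296 − 95.00610 = 0.7826296 u
Binding energy = Δm·c² = 0.7826296 × 931.49 MeV/u = 729.012 MeV
In joules: 729.012 MeV × 1.602e-13 J/MeV = 1.1679e-10 J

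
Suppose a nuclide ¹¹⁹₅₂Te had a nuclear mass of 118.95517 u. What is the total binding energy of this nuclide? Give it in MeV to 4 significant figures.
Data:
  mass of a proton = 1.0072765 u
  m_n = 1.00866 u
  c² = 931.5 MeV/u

The nucleus contains 52 protons and 119 − 52 = 67 neutrons.
Mass of separated nucleons = 52(1.0072765) + 67(1.00866) = 52.3783780 + 67.58022 = 119.9585980 u
The mass defect is 119.9585980 − 118.95517 = 1.0034280 u.
E_B = 1.0034280 × 931.5 = 934.693 MeV

934.7 MeV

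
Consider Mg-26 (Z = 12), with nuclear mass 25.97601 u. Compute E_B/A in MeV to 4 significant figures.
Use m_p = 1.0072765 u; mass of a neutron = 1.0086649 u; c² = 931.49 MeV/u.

With 12 protons and 14 neutrons (A = 26):
Σm = 12·m_p + 14·m_n = 12.0873180 + 14.1213086 = 26.2086266 u
The mass defect is 26.2086266 − 25.97601 = 0.2326166 u.
E_B = 0.2326166 × 931.49 = 216.680 MeV
Dividing by A = 26 gives 8.334 MeV per nucleon.

8.334 MeV/nucleon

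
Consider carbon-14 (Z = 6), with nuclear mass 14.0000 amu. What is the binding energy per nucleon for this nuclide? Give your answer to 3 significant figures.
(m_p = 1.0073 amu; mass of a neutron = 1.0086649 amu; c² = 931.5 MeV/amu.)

Total constituent mass: 6 × 1.0073 + 8 × 1.0086649 = 14.1131192 amu
Δm = 14.1131192 − 14.0000 = 0.1131192 amu
E_B = 0.1131192 × 931.5 = 105.3705 MeV
BE/A = 105.3705 MeV / 14 = 7.526 MeV/nucleon

7.53 MeV/nucleon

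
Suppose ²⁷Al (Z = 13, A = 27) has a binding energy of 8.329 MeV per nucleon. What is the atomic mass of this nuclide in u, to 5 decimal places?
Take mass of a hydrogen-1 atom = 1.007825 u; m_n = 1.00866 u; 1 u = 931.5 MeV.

26.98154 u

Total binding energy = 27 × 8.329 = 224.883 MeV
Mass defect = 224.883 MeV / (931.5 MeV/u) = 0.2414203 u
Constituent mass = 13(1.007825) + 14(1.00866) = 27.222965 u
Atomic mass = 27.222965 − 0.2414203 = 26.9815447 u ≈ 26.98154 u (to 5 decimal places)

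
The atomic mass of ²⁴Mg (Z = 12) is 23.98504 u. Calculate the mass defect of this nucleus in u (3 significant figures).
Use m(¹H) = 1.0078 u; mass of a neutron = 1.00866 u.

With 12 protons and 12 neutrons (A = 24):
Mass of separated nucleons = 12(1.0078) + 12(1.00866) = 12.0936 + 12.10392 = 24.19752 u
The mass defect is 24.19752 − 23.98504 = 0.21248 u.

0.212 u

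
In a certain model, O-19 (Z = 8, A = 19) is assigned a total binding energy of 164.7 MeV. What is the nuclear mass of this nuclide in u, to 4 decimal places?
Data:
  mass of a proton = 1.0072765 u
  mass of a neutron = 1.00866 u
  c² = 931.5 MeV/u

18.9767 u

Mass defect = 164.7 MeV / (931.5 MeV/u) = 0.176812 u
Constituent mass = 8(1.0072765) + 11(1.00866) = 19.1534720 u
Nuclear mass = 19.1534720 − 0.176812 = 18.9766600 u ≈ 18.9767 u (to 4 decimal places)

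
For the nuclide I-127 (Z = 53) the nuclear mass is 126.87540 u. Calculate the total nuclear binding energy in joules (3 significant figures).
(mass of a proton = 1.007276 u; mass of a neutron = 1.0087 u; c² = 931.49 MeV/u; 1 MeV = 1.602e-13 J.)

With 53 protons and 74 neutrons (A = 127):
Σm = 53·m_p + 74·m_n = 53.385628 + 74.6438 = 128.029428 u
Δm = 128.029428 − 126.87540 = 1.154028 u
Binding energy = Δm·c² = 1.154028 × 931.49 MeV/u = 1074.97 MeV
In joules: 1074.97 MeV × 1.602e-13 J/MeV = 1.7221e-10 J

1.72e-10 J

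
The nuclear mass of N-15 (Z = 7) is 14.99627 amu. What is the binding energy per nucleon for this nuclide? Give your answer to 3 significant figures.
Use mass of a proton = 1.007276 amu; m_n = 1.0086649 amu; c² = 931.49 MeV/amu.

The nucleus contains 7 protons and 15 − 7 = 8 neutrons.
Total constituent mass: 7 × 1.007276 + 8 × 1.0086649 = 15.1202512 amu
Mass defect Δm = 15.1202512 − 14.99627 = 0.1239812 amu
Binding energy = Δm·c² = 0.1239812 × 931.49 MeV/amu = 115.487 MeV
Per nucleon: 115.487 / 15 = 7.699 MeV

7.70 MeV/nucleon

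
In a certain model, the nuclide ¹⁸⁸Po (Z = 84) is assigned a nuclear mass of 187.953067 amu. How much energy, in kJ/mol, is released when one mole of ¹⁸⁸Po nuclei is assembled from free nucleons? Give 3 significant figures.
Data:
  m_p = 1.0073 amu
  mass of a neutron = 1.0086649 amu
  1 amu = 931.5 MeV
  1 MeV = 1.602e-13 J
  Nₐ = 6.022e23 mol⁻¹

Σm = 84·m_p + 104·m_n = 84.6132 + 104.9011496 = 189.5143496 amu
Mass defect Δm = 189.5143496 − 187.953067 = 1.5612826 amu
Converting to energy: 1.5612826 amu × 931.5 MeV/amu = 1454.33 MeV
Per nucleus in joules: 1454.33 MeV × 1.602e-13 J/MeV = 2.3298e-10 J
Per mole: 2.3298e-10 J × 6.022e23 mol⁻¹ = 1.4030e+14 J/mol

1.40e+11 kJ/mol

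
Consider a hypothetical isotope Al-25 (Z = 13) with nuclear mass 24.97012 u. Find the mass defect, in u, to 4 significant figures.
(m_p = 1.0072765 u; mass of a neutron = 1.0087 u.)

0.2289 u

Z = 13, so N = A − Z = 25 − 13 = 12.
Total constituent mass: 13 × 1.0072765 + 12 × 1.0087 = 25.1989945 u
The mass defect is 25.1989945 − 24.97012 = 0.2288745 u.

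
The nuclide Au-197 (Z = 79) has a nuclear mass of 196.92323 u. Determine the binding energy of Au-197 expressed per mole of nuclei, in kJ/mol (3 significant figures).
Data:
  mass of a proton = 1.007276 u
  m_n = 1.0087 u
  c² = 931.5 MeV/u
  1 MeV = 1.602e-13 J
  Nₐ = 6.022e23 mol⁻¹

1.51e+11 kJ/mol

Z = 79, so N = A − Z = 197 − 79 = 118.
Mass of separated nucleons = 79(1.007276) + 118(1.0087) = 79.574804 + 119.0266 = 198.601404 u
The mass defect is 198.601404 − 196.92323 = 1.678174 u.
Binding energy = Δm·c² = 1.678174 × 931.5 MeV/u = 1563.22 MeV
Per nucleus in joules: 1563.22 MeV × 1.602e-13 J/MeV = 2.5043e-10 J
Per mole: 2.5043e-10 J × 6.022e23 mol⁻¹ = 1.5081e+14 J/mol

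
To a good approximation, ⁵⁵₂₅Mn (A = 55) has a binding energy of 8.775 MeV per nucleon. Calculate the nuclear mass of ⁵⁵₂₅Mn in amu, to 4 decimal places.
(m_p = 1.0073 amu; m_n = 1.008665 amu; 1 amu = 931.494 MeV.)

Total binding energy = 55 × 8.775 = 482.625 MeV
Mass defect = 482.625 MeV / (931.494 MeV/amu) = 0.518119 amu
Constituent mass = 25(1.0073) + 30(1.008665) = 55.442450 amu
Nuclear mass = 55.442450 − 0.518119 = 54.924331 amu ≈ 54.9243 amu (to 4 decimal places)

54.9243 amu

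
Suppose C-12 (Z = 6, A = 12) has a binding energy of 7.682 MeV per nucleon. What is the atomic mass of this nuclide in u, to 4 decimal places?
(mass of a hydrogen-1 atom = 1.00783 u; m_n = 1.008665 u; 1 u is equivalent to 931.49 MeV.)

Total binding energy = 12 × 7.682 = 92.184 MeV
Mass defect = 92.184 MeV / (931.49 MeV/u) = 0.098964 u
Constituent mass = 6(1.00783) + 6(1.008665) = 12.098970 u
Atomic mass = 12.098970 − 0.098964 = 12.000006 u ≈ 12.0000 u (to 4 decimal places)

12.0000 u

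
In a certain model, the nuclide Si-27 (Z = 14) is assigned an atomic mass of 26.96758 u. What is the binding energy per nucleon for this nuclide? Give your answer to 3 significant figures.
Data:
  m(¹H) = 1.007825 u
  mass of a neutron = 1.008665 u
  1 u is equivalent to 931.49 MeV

8.78 MeV/nucleon

The nucleus contains 14 protons and 27 − 14 = 13 neutrons.
Total constituent mass: 14 × 1.007825 + 13 × 1.008665 = 27.222195 u
Δm = 27.222195 − 26.96758 = 0.254615 u
E_B = 0.254615 × 931.49 = 237.171 MeV
BE/A = 237.171 MeV / 27 = 8.784 MeV/nucleon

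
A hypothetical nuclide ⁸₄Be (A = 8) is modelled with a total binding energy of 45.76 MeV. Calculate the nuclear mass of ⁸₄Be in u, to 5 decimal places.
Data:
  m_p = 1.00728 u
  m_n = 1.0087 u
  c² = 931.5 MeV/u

8.01479 u

Mass defect = 45.76 MeV / (931.5 MeV/u) = 0.0491251 u
Constituent mass = 4(1.00728) + 4(1.0087) = 8.06392 u
Nuclear mass = 8.06392 − 0.0491251 = 8.0147949 u ≈ 8.01479 u (to 5 decimal places)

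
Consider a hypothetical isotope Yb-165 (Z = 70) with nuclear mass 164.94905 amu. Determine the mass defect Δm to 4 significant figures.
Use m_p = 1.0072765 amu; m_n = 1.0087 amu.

1.387 amu

Mass of separated nucleons = 70(1.0072765) + 95(1.0087) = 70.5093550 + 95.8265 = 166.3358550 amu
Δm = 166.3358550 − 164.94905 = 1.3868050 amu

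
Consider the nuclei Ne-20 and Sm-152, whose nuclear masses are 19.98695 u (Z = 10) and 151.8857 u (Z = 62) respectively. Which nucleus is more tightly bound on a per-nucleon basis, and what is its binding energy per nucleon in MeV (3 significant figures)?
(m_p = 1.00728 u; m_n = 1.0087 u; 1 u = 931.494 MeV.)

Ne-20: Σm = 10(1.00728) + 10(1.0087) = 20.15980 u; Δm = 0.17285 u; E_B = 161.009 MeV; E_B/A = 8.050 MeV
Sm-152: Σm = 62(1.00728) + 90(1.0087) = 153.23436 u; Δm = 1.34866 u; E_B = 1256.27 MeV; E_B/A = 8.2649 MeV
Sm-152 has the higher binding energy per nucleon, so it is the more tightly bound nucleus.

Sm-152; 8.26 MeV/nucleon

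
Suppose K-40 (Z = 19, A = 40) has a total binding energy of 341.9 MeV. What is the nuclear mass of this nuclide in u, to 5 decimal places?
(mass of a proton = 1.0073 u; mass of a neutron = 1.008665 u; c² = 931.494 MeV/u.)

Mass defect = 341.9 MeV / (931.494 MeV/u) = 0.3670448 u
Constituent mass = 19(1.0073) + 21(1.008665) = 40.320665 u
Nuclear mass = 40.320665 − 0.3670448 = 39.9536202 u ≈ 39.95362 u (to 5 decimal places)

39.95362 u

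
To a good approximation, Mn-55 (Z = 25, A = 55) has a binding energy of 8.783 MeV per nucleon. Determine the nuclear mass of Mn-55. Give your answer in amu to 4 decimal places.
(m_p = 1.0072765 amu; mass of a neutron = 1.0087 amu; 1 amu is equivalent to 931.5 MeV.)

Total binding energy = 55 × 8.783 = 483.065 MeV
Mass defect = 483.065 MeV / (931.5 MeV/amu) = 0.518588 amu
Constituent mass = 25(1.0072765) + 30(1.0087) = 55.4429125 amu
Nuclear mass = 55.4429125 − 0.518588 = 54.9243245 amu ≈ 54.9243 amu (to 4 decimal places)

54.9243 amu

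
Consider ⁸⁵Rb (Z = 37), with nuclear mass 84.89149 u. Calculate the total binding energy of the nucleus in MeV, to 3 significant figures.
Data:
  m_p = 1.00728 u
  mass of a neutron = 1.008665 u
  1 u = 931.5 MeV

Mass of separated nucleons = 37(1.00728) + 48(1.008665) = 37.26936 + 48.415920 = 85.685280 u
Mass defect Δm = 85.685280 − 84.89149 = 0.793790 u
Converting to energy: 0.793790 u × 931.5 MeV/u = 739.415 MeV

739 MeV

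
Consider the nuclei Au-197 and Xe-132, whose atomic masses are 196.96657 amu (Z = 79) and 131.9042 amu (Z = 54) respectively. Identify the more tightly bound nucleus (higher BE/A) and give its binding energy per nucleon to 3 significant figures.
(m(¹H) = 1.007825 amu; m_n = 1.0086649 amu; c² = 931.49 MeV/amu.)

Au-197: Σm = 79(1.007825) + 118(1.0086649) = 198.6406332 amu; Δm = 1.6740632 amu; E_B = 1559.4 MeV; E_B/A = 7.916 MeV
Xe-132: Σm = 54(1.007825) + 78(1.0086649) = 133.0984122 amu; Δm = 1.1942122 amu; E_B = 1112.4 MeV; E_B/A = 8.427 MeV
Xe-132 has the higher binding energy per nucleon, so it is the more tightly bound nucleus.

Xe-132; 8.43 MeV/nucleon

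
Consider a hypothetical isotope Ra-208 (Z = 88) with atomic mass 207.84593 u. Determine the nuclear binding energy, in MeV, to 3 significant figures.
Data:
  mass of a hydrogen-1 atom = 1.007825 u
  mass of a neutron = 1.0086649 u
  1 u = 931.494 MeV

Z = 88, so N = A − Z = 208 − 88 = 120.
Total constituent mass: 88 × 1.007825 + 120 × 1.0086649 = 209.7283880 u
The mass defect is 209.7283880 − 207.84593 = 1.8824580 u.
E_B = 1.8824580 × 931.494 = 1753.50 MeV

1750 MeV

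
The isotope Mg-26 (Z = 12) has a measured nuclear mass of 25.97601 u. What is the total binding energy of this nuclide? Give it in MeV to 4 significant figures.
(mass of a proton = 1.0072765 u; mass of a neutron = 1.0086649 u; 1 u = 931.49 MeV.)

With 12 protons and 14 neutrons (A = 26):
Mass of separated nucleons = 12(1.0072765) + 14(1.0086649) = 12.0873180 + 14.1213086 = 26.2086266 u
The mass defect is 26.2086266 − 25.97601 = 0.2326166 u.
Converting to energy: 0.2326166 u × 931.49 MeV/u = 216.680 MeV

216.7 MeV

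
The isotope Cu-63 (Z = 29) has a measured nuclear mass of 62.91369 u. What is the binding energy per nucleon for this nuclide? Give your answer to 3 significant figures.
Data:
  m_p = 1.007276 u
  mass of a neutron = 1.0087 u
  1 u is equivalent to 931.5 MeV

8.77 MeV/nucleon

Total constituent mass: 29 × 1.007276 + 34 × 1.0087 = 63.506804 u
Mass defect Δm = 63.506804 − 62.91369 = 0.593114 u
Converting to energy: 0.593114 u × 931.5 MeV/u = 552.486 MeV
Dividing by A = 63 gives 8.770 MeV per nucleon.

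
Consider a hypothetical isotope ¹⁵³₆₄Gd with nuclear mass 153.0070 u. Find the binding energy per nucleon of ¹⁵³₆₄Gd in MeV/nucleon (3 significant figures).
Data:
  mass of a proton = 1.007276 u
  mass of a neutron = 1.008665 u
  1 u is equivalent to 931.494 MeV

7.49 MeV/nucleon

Z = 64, so N = A − Z = 153 − 64 = 89.
Mass of separated nucleons = 64(1.007276) + 89(1.008665) = 64.465664 + 89.771185 = 154.236849 u
Δm = 154.236849 − 153.0070 = 1.229849 u
E_B = 1.229849 × 931.494 = 1145.60 MeV
Dividing by A = 153 gives 7.488 MeV per nucleon.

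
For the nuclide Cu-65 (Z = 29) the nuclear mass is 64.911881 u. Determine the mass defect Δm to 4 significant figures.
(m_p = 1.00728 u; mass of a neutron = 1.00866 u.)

0.6110 u

Z = 29, so N = A − Z = 65 − 29 = 36.
Σm = 29·m_p + 36·m_n = 29.21112 + 36.31176 = 65.52288 u
The mass defect is 65.52288 − 64.911881 = 0.610999 u.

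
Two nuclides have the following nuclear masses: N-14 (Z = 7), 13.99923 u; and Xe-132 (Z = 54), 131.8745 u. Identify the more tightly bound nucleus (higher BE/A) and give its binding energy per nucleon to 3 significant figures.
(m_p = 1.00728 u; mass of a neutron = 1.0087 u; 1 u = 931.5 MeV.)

N-14: Σm = 7(1.00728) + 7(1.0087) = 14.11186 u; Δm = 0.11263 u; E_B = 104.91 MeV; E_B/A = 7.494 MeV
Xe-132: Σm = 54(1.00728) + 78(1.0087) = 133.07172 u; Δm = 1.19722 u; E_B = 1115.21 MeV; E_B/A = 8.449 MeV
Xe-132 has the higher binding energy per nucleon, so it is the more tightly bound nucleus.

Xe-132; 8.45 MeV/nucleon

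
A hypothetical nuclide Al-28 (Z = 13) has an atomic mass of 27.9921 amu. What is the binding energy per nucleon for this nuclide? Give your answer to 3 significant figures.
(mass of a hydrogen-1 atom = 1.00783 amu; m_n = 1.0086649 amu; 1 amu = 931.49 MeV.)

With 13 protons and 15 neutrons (A = 28):
Total constituent mass: 13 × 1.00783 + 15 × 1.0086649 = 28.2317635 amu
Δm = 28.2317635 − 27.9921 = 0.2396635 amu
Binding energy = Δm·c² = 0.2396635 × 931.49 MeV/amu = 223.244 MeV
BE/A = 223.244 MeV / 28 = 7.973 MeV/nucleon

7.97 MeV/nucleon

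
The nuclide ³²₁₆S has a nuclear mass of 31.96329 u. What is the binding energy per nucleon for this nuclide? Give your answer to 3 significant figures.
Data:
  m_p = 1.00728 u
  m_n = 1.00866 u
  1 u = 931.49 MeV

8.49 MeV/nucleon

With 16 protons and 16 neutrons (A = 32):
Total constituent mass: 16 × 1.00728 + 16 × 1.00866 = 32.25504 u
Mass defect Δm = 32.25504 − 31.96329 = 0.29175 u
E_B = 0.29175 × 931.49 = 271.762 MeV
Per nucleon: 271.762 / 32 = 8.493 MeV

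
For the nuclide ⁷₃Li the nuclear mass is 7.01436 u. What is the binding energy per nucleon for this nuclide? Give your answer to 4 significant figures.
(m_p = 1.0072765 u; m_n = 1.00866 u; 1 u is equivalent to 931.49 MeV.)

5.604 MeV/nucleon

The nucleus contains 3 protons and 7 − 3 = 4 neutrons.
Σm = 3·m_p + 4·m_n = 3.0218295 + 4.03464 = 7.0564695 u
The mass defect is 7.0564695 − 7.01436 = 0.0421095 u.
Converting to energy: 0.0421095 u × 931.49 MeV/u = 39.2246 MeV
BE/A = 39.2246 MeV / 7 = 5.604 MeV/nucleon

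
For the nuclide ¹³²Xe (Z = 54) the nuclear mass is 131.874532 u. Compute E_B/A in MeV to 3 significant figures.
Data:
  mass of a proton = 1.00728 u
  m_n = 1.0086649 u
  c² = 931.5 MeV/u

8.43 MeV/nucleon

The nucleus contains 54 protons and 132 − 54 = 78 neutrons.
Total constituent mass: 54 × 1.00728 + 78 × 1.0086649 = 133.0689822 u
The mass defect is 133.0689822 − 131.874532 = 1.1944502 u.
E_B = 1.1944502 × 931.5 = 1112.63 MeV
BE/A = 1112.63 MeV / 132 = 8.429 MeV/nucleon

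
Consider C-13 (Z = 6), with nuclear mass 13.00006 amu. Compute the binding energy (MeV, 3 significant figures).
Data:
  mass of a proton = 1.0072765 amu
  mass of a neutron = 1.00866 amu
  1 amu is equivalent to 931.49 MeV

With 6 protons and 7 neutrons (A = 13):
Total constituent mass: 6 × 1.0072765 + 7 × 1.00866 = 13.1042790 amu
Δm = 13.1042790 − 13.00006 = 0.1042190 amu
Binding energy = Δm·c² = 0.1042190 × 931.49 MeV/amu = 97.0790 MeV

97.1 MeV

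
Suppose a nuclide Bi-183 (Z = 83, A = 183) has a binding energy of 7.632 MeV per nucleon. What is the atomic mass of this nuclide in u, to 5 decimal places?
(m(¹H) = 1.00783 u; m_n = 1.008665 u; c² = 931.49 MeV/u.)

Total binding energy = 183 × 7.632 = 1396.656 MeV
Mass defect = 1396.656 MeV / (931.49 MeV/u) = 1.4993784 u
Constituent mass = 83(1.00783) + 100(1.008665) = 184.516390 u
Atomic mass = 184.516390 − 1.4993784 = 183.0170116 u ≈ 183.01701 u (to 5 decimal places)

183.01701 u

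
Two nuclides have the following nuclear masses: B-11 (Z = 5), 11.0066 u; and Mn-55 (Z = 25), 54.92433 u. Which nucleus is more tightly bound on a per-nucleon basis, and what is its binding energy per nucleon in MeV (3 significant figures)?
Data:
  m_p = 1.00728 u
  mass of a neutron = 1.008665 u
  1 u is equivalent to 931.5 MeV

B-11: Σm = 5(1.00728) + 6(1.008665) = 11.088390 u; Δm = 0.081790 u; E_B = 76.187 MeV; E_B/A = 6.926 MeV
Mn-55: Σm = 25(1.00728) + 30(1.008665) = 55.441950 u; Δm = 0.517620 u; E_B = 482.16 MeV; E_B/A = 8.767 MeV
Mn-55 has the higher binding energy per nucleon, so it is the more tightly bound nucleus.

Mn-55; 8.77 MeV/nucleon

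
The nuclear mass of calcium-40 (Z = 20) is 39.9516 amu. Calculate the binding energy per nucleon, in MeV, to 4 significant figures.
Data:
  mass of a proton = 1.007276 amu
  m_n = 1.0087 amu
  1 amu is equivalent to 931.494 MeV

Total constituent mass: 20 × 1.007276 + 20 × 1.0087 = 40.319520 amu
The mass defect is 40.319520 − 39.9516 = 0.367920 amu.
Converting to energy: 0.367920 amu × 931.494 MeV/amu = 342.715 MeV
Dividing by A = 40 gives 8.568 MeV per nucleon.

8.568 MeV/nucleon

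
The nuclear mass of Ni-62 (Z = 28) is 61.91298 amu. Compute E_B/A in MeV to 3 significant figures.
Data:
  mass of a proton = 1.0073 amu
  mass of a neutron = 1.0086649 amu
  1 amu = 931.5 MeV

Mass of separated nucleons = 28(1.0073) + 34(1.0086649) = 28.2044 + 34.2946066 = 62.4990066 amu
Mass defect Δm = 62.4990066 − 61.91298 = 0.5860266 amu
Converting to energy: 0.5860266 amu × 931.5 MeV/amu = 545.884 MeV
Dividing by A = 62 gives 8.8046 MeV per nucleon.

8.80 MeV/nucleon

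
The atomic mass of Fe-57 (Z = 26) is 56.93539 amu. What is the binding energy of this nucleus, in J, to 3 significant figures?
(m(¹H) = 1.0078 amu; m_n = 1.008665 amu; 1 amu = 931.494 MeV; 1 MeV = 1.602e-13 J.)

8.00e-11 J

With 26 protons and 31 neutrons (A = 57):
Mass of separated nucleons = 26(1.0078) + 31(1.008665) = 26.2028 + 31.268615 = 57.471415 amu
Δm = 57.471415 − 56.93539 = 0.536025 amu
Converting to energy: 0.536025 amu × 931.494 MeV/amu = 499.304 MeV
In joules: 499.304 MeV × 1.602e-13 J/MeV = 7.9989e-11 J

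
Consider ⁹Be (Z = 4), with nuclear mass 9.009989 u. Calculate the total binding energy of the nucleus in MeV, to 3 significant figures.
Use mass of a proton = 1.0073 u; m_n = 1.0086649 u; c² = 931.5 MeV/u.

The nucleus contains 4 protons and 9 − 4 = 5 neutrons.
Mass of separated nucleons = 4(1.0073) + 5(1.0086649) = 4.0292 + 5.0433245 = 9.0725245 u
Mass defect Δm = 9.0725245 − 9.009989 = 0.0625355 u
E_B = 0.0625355 × 931.5 = 58.2518 MeV

58.3 MeV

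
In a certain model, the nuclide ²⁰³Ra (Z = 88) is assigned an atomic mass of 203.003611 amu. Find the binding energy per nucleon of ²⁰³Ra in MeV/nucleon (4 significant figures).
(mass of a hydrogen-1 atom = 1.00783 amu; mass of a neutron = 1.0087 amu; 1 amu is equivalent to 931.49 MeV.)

7.736 MeV/nucleon

With 88 protons and 115 neutrons (A = 203):
Total constituent mass: 88 × 1.00783 + 115 × 1.0087 = 204.68954 amu
Δm = 204.68954 − 203.003611 = 1.685929 amu
E_B = 1.685929 × 931.49 = 1570.43 MeV
Per nucleon: 1570.43 / 203 = 7.736 MeV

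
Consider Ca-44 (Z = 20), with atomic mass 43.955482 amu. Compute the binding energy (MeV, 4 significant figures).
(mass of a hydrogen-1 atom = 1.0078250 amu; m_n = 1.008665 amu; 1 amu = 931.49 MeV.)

381.0 MeV

Mass of separated nucleons = 20(1.0078250) + 24(1.008665) = 20.1565000 + 24.207960 = 44.3644600 amu
Δm = 44.3644600 − 43.955482 = 0.4089780 amu
E_B = 0.4089780 × 931.49 = 380.959 MeV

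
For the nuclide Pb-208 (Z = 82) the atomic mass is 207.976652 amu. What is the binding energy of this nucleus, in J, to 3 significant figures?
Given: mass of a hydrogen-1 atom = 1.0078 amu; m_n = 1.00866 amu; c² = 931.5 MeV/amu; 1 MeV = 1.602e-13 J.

2.62e-10 J

The nucleus contains 82 protons and 208 − 82 = 126 neutrons.
Total constituent mass: 82 × 1.0078 + 126 × 1.00866 = 209.73076 amu
Δm = 209.73076 − 207.976652 = 1.754108 amu
Binding energy = Δm·c² = 1.754108 × 931.5 MeV/amu = 1633.95 MeV
In joules: 1633.95 MeV × 1.602e-13 J/MeV = 2.6176e-10 J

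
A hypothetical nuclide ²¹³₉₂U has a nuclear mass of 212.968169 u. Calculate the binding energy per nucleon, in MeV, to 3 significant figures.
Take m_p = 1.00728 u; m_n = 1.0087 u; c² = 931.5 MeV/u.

The nucleus contains 92 protons and 213 − 92 = 121 neutrons.
Σm = 92·m_p + 121·m_n = 92.66976 + 122.0527 = 214.72246 u
Δm = 214.72246 − 212.968169 = 1.754291 u
E_B = 1.754291 × 931.5 = 1634.12 MeV
Per nucleon: 1634.12 / 213 = 7.672 MeV

7.67 MeV/nucleon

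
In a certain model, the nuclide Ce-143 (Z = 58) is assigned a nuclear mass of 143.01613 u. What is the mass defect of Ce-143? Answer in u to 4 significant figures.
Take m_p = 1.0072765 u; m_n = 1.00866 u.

1.142 u

Z = 58, so N = A − Z = 143 − 58 = 85.
Mass of separated nucleons = 58(1.0072765) + 85(1.00866) = 58.4220370 + 85.73610 = 144.1581370 u
Δm = 144.1581370 − 143.01613 = 1.1420070 u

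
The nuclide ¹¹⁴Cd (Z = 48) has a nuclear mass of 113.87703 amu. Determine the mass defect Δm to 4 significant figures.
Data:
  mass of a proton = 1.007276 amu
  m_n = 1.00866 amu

1.044 amu

Z = 48, so N = A − Z = 114 − 48 = 66.
Σm = 48·m_p + 66·m_n = 48.349248 + 66.57156 = 114.920808 amu
Mass defect Δm = 114.920808 − 113.87703 = 1.043778 amu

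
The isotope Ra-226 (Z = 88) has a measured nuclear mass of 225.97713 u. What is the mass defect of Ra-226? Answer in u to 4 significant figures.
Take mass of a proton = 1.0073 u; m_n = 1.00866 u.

Mass of separated nucleons = 88(1.0073) + 138(1.00866) = 88.6424 + 139.19508 = 227.83748 u
Δm = 227.83748 − 225.97713 = 1.86035 u

1.860 u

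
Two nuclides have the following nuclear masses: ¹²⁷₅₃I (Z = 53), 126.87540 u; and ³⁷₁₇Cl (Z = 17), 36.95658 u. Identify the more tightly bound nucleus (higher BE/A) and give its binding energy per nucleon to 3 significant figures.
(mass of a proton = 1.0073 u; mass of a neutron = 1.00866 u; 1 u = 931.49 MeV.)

¹²⁷₅₃I: Σm = 53(1.0073) + 74(1.00866) = 128.02774 u; Δm = 1.15234 u; E_B = 1073.4 MeV; E_B/A = 8.452 MeV
³⁷₁₇Cl: Σm = 17(1.0073) + 20(1.00866) = 37.29730 u; Δm = 0.34072 u; E_B = 317.38 MeV; E_B/A = 8.578 MeV
³⁷₁₇Cl has the higher binding energy per nucleon, so it is the more tightly bound nucleus.

³⁷₁₇Cl; 8.58 MeV/nucleon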